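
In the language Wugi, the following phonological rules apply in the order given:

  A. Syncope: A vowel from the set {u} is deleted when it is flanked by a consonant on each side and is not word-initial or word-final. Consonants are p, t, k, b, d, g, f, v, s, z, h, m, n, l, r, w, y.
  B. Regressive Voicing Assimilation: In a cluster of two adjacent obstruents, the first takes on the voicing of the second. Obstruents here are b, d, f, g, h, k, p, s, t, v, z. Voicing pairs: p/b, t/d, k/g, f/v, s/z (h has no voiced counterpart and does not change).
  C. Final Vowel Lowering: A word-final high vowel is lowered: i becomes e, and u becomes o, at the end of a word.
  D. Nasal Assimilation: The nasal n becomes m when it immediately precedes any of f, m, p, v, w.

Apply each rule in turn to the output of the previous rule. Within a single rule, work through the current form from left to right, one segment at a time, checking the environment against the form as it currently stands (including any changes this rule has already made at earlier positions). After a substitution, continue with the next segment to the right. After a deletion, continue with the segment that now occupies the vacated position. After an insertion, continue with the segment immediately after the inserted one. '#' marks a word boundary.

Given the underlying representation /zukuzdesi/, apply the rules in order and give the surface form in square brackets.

A Syncope: [zukuzdesi] → [zkzdesi]
B Regressive Voicing Assimilation: [zkzdesi] → [sgzdesi]
C Final Vowel Lowering: [sgzdesi] → [sgzdese]
D Nasal Assimilation: no change — [sgzdese]

[sgzdese]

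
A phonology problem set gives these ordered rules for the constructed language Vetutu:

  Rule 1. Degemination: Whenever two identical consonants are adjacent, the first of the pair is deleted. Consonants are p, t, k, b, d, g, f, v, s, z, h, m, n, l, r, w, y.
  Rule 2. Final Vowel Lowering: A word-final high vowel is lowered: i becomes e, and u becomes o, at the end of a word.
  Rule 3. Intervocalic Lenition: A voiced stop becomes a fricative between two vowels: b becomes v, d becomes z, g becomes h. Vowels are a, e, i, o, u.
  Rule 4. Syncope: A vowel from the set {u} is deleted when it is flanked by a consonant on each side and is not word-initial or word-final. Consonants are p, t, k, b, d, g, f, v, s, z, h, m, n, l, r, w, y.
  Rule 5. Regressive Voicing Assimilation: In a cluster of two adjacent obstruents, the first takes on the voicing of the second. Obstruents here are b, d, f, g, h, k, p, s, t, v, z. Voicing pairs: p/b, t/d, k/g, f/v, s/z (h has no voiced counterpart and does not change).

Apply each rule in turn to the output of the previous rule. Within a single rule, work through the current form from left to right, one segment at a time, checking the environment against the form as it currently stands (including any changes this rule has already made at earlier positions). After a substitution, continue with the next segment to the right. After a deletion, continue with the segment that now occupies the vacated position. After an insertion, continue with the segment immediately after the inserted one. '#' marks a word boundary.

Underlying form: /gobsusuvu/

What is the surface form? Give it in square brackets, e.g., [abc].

[gopszvo]

Rule 1 Degemination: no change — [gobsusuvu]
Rule 2 Final Vowel Lowering: [gobsusuvu] → [gobsusuvo]
Rule 3 Intervocalic Lenition: no change — [gobsusuvo]
Rule 4 Syncope: [gobsusuvo] → [gobssvo]
Rule 5 Regressive Voicing Assimilation: [gobssvo] → [gopszvo]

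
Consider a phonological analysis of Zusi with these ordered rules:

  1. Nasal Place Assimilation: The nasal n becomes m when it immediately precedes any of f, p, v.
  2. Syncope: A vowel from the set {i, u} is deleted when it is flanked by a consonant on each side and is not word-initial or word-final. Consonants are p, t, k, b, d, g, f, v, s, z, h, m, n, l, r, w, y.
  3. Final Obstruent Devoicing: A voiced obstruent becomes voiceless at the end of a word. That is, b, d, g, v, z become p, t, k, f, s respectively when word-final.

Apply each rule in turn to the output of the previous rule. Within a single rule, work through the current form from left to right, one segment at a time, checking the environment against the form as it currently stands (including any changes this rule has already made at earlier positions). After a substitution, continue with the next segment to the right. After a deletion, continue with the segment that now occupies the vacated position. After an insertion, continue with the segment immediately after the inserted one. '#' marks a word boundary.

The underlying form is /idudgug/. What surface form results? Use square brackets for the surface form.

[iddgk]

1 Nasal Place Assimilation: no change — [idudgug]
2 Syncope: [idudgug] → [iddgg]
3 Final Obstruent Devoicing: [iddgg] → [iddgk]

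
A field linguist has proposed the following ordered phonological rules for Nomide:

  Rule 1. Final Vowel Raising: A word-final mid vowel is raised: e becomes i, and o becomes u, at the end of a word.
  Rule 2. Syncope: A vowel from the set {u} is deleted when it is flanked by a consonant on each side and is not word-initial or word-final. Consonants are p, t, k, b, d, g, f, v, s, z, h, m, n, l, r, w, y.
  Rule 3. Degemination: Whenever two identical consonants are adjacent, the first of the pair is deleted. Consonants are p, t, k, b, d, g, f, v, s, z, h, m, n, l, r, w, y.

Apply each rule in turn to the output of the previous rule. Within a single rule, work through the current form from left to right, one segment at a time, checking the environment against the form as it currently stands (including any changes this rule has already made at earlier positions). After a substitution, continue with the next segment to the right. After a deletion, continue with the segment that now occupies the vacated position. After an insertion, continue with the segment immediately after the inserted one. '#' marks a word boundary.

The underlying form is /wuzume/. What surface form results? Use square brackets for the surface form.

[wzmi]

Rule 1 Final Vowel Raising: [wuzume] → [wuzumi]
Rule 2 Syncope: [wuzumi] → [wzmi]
Rule 3 Degemination: no change — [wzmi]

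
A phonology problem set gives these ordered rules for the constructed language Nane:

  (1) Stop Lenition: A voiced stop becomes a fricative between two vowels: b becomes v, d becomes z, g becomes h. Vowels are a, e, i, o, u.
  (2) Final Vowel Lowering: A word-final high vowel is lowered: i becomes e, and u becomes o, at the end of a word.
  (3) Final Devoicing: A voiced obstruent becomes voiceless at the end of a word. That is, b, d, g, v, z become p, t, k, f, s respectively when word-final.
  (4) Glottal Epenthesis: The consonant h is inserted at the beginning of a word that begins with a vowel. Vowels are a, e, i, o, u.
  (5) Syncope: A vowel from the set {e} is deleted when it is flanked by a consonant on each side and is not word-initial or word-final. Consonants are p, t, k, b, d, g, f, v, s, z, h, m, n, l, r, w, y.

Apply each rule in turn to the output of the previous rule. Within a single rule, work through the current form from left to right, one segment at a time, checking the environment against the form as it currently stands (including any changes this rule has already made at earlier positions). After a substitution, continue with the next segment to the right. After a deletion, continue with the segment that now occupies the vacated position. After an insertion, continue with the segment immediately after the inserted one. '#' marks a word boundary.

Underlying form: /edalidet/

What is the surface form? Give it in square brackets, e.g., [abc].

[hzalizt]

(1) Stop Lenition: [edalidet] → [ezalizet]
(2) Final Vowel Lowering: no change — [ezalizet]
(3) Final Devoicing: no change — [ezalizet]
(4) Glottal Epenthesis: [ezalizet] → [hezalizet]
(5) Syncope: [hezalizet] → [hzalizt]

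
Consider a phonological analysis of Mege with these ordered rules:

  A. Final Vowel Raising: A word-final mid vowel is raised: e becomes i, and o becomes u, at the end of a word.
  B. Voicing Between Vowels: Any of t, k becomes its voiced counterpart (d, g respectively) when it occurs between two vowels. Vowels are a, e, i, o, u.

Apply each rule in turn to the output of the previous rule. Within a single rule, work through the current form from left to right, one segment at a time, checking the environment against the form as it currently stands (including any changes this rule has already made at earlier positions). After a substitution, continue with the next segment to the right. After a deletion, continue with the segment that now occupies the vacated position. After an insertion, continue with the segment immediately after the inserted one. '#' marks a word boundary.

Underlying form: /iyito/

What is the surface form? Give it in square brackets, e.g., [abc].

[iyidu]

A Final Vowel Raising: [iyito] → [iyitu]
B Voicing Between Vowels: [iyitu] → [iyidu]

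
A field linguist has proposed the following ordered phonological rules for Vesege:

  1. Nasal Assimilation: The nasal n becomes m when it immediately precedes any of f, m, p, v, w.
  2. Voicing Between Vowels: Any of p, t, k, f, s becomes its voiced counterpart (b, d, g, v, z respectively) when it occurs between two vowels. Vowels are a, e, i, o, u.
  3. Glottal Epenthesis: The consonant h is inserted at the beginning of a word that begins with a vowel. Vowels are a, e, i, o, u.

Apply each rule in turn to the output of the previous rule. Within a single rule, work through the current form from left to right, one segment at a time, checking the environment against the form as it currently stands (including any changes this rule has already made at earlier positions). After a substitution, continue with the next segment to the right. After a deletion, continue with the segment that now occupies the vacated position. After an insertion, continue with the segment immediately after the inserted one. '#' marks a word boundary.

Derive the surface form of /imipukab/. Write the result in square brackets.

1 Nasal Assimilation: no change — [imipukab]
2 Voicing Between Vowels: [imipukab] → [imibugab]
3 Glottal Epenthesis: [imibugab] → [himibugab]

[himibugab]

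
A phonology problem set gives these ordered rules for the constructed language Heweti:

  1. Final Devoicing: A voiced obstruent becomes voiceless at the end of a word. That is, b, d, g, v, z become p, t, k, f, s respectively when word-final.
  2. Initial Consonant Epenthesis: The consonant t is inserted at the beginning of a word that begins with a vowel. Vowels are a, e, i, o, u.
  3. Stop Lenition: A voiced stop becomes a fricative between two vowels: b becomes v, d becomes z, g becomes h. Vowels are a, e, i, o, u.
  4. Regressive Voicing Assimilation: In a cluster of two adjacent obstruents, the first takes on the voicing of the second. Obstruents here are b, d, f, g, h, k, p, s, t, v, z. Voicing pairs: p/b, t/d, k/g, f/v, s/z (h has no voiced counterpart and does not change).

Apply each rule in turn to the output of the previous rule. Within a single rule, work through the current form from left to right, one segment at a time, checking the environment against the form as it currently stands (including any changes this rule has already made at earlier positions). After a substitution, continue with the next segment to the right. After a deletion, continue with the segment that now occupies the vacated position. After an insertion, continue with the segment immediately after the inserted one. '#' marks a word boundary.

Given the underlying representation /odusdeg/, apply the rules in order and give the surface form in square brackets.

[tozuzdek]

1 Final Devoicing: [odusdeg] → [odusdek]
2 Initial Consonant Epenthesis: [odusdek] → [todusdek]
3 Stop Lenition: [todusdek] → [tozusdek]
4 Regressive Voicing Assimilation: [tozusdek] → [tozuzdek]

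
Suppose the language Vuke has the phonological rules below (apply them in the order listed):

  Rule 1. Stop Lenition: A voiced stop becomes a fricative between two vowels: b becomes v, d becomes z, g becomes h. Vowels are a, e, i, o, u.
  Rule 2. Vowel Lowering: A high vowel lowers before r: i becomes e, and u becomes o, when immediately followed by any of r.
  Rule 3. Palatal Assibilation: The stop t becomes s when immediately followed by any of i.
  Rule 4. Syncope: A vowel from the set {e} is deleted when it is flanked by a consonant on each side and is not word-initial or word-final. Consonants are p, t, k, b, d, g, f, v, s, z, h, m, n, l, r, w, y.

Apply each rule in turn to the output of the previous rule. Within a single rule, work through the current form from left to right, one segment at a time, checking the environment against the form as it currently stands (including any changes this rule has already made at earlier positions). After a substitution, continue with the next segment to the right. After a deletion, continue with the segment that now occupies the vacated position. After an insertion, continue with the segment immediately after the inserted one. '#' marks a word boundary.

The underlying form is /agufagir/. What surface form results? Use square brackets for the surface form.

Rule 1 Stop Lenition: [agufagir] → [ahufahir]
Rule 2 Vowel Lowering: [ahufahir] → [ahufaher]
Rule 3 Palatal Assibilation: no change — [ahufaher]
Rule 4 Syncope: [ahufaher] → [ahufahr]

[ahufahr]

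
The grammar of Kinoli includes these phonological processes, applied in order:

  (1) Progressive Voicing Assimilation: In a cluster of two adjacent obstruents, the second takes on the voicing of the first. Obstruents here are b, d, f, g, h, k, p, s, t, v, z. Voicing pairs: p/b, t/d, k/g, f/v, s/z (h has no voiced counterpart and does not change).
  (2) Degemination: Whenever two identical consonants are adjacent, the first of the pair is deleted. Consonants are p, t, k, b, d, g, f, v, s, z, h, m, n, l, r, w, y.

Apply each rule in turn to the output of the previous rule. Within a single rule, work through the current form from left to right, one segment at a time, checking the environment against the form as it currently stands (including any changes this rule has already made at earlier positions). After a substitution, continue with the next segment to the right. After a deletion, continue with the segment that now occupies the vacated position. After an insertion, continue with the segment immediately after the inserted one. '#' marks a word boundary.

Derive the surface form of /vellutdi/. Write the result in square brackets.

(1) Progressive Voicing Assimilation: [vellutdi] → [vellutti]
(2) Degemination: [vellutti] → [veluti]

[veluti]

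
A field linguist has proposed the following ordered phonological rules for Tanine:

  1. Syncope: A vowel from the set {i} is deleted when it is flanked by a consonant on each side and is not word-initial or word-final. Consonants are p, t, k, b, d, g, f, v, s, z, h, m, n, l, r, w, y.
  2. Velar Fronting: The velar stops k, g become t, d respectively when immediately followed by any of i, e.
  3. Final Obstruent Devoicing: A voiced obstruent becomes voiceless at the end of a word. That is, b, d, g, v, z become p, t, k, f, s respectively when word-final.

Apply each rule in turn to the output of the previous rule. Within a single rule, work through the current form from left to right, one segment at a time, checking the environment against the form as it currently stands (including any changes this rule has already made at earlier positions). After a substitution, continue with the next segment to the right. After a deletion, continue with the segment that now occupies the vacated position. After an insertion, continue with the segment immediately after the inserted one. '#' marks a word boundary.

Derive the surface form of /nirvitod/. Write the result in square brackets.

[nrvtot]

1 Syncope: [nirvitod] → [nrvtod]
2 Velar Fronting: no change — [nrvtod]
3 Final Obstruent Devoicing: [nrvtod] → [nrvtot]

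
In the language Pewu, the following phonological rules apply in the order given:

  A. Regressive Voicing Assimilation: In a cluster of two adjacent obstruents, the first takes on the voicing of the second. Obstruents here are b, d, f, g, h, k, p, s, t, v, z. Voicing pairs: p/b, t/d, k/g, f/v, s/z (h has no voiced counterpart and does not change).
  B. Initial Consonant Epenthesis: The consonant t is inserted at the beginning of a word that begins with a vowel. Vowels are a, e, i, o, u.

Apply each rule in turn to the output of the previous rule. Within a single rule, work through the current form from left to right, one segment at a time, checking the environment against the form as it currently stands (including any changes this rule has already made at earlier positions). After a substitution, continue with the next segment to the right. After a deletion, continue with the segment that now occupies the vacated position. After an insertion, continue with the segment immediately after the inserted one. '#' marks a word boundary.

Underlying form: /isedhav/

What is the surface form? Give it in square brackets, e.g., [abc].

A Regressive Voicing Assimilation: [isedhav] → [isethav]
B Initial Consonant Epenthesis: [isethav] → [tisethav]

[tisethav]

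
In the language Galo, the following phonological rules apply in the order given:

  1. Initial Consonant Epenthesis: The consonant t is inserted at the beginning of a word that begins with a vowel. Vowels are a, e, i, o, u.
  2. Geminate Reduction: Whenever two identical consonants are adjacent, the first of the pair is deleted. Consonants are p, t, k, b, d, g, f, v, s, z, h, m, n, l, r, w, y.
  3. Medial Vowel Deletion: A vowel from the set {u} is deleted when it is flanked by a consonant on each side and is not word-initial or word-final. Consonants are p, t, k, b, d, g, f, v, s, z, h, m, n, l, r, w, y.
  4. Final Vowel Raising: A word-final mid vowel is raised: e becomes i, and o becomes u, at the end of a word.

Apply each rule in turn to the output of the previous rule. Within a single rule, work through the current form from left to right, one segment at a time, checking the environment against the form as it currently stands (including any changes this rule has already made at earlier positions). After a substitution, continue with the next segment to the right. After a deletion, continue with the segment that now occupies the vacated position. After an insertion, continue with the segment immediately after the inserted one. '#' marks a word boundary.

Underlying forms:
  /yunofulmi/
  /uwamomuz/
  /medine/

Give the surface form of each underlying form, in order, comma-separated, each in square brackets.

/yunofulmi/:
  1 Initial Consonant Epenthesis: no change — [yunofulmi]
  2 Geminate Reduction: no change — [yunofulmi]
  3 Medial Vowel Deletion: [yunofulmi] → [ynoflmi]
  4 Final Vowel Raising: no change — [ynoflmi]
/uwamomuz/:
  1 Initial Consonant Epenthesis: [uwamomuz] → [tuwamomuz]
  2 Geminate Reduction: no change — [tuwamomuz]
  3 Medial Vowel Deletion: [tuwamomuz] → [twamomz]
  4 Final Vowel Raising: no change — [twamomz]
/medine/:
  1 Initial Consonant Epenthesis: no change — [medine]
  2 Geminate Reduction: no change — [medine]
  3 Medial Vowel Deletion: no change — [medine]
  4 Final Vowel Raising: [medine] → [medini]

[ynoflmi], [twamomz], [medini]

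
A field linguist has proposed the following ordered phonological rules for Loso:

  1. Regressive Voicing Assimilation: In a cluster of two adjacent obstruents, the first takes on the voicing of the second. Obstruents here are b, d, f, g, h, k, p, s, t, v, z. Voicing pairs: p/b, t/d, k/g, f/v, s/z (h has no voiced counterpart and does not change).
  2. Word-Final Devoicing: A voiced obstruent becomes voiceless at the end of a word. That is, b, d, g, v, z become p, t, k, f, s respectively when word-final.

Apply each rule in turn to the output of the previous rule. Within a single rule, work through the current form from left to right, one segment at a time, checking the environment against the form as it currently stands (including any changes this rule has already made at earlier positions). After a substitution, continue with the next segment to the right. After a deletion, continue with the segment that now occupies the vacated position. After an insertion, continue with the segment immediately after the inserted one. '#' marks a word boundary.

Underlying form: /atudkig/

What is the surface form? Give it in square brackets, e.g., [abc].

1 Regressive Voicing Assimilation: [atudkig] → [atutkig]
2 Word-Final Devoicing: [atutkig] → [atutkik]

[atutkik]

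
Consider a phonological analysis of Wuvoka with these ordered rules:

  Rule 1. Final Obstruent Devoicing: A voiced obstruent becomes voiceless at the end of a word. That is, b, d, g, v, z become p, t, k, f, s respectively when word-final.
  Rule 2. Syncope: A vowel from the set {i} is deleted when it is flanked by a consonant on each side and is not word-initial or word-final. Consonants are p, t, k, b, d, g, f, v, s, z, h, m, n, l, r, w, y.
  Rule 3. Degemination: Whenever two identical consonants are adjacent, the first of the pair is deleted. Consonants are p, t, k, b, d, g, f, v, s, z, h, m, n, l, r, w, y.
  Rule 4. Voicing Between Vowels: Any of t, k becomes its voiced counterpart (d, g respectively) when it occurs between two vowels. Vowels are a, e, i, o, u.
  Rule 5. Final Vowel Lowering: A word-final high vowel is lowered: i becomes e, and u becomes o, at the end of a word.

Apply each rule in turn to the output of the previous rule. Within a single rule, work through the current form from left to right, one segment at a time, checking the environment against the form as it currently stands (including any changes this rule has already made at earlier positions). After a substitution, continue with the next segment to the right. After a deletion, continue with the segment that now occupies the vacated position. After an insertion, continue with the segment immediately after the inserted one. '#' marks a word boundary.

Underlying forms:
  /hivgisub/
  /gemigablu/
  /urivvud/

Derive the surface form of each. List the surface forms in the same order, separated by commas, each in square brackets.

/hivgisub/:
  Rule 1 Final Obstruent Devoicing: [hivgisub] → [hivgisup]
  Rule 2 Syncope: [hivgisup] → [hvgsup]
  Rule 3 Degemination: no change — [hvgsup]
  Rule 4 Voicing Between Vowels: no change — [hvgsup]
  Rule 5 Final Vowel Lowering: no change — [hvgsup]
/gemigablu/:
  Rule 1 Final Obstruent Devoicing: no change — [gemigablu]
  Rule 2 Syncope: [gemigablu] → [gemgablu]
  Rule 3 Degemination: no change — [gemgablu]
  Rule 4 Voicing Between Vowels: no change — [gemgablu]
  Rule 5 Final Vowel Lowering: [gemgablu] → [gemgablo]
/urivvud/:
  Rule 1 Final Obstruent Devoicing: [urivvud] → [urivvut]
  Rule 2 Syncope: [urivvut] → [urvvut]
  Rule 3 Degemination: [urvvut] → [urvut]
  Rule 4 Voicing Between Vowels: no change — [urvut]
  Rule 5 Final Vowel Lowering: no change — [urvut]

[hvgsup], [gemgablo], [urvut]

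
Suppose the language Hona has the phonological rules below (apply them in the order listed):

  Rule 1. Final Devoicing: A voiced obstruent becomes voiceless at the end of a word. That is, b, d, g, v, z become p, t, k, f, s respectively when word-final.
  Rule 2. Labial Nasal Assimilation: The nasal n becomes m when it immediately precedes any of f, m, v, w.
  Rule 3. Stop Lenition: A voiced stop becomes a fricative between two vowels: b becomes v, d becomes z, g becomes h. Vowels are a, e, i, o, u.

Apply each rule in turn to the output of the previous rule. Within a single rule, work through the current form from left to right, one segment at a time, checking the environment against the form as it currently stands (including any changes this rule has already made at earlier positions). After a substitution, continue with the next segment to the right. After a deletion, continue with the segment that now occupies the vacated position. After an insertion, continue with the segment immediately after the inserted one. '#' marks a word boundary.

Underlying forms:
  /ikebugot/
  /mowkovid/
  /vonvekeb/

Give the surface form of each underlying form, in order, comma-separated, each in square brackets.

[ikevuhot], [mowkovit], [vomvekep]

/ikebugot/:
  Rule 1 Final Devoicing: no change — [ikebugot]
  Rule 2 Labial Nasal Assimilation: no change — [ikebugot]
  Rule 3 Stop Lenition: [ikebugot] → [ikevuhot]
/mowkovid/:
  Rule 1 Final Devoicing: [mowkovid] → [mowkovit]
  Rule 2 Labial Nasal Assimilation: no change — [mowkovit]
  Rule 3 Stop Lenition: no change — [mowkovit]
/vonvekeb/:
  Rule 1 Final Devoicing: [vonvekeb] → [vonvekep]
  Rule 2 Labial Nasal Assimilation: [vonvekep] → [vomvekep]
  Rule 3 Stop Lenition: no change — [vomvekep]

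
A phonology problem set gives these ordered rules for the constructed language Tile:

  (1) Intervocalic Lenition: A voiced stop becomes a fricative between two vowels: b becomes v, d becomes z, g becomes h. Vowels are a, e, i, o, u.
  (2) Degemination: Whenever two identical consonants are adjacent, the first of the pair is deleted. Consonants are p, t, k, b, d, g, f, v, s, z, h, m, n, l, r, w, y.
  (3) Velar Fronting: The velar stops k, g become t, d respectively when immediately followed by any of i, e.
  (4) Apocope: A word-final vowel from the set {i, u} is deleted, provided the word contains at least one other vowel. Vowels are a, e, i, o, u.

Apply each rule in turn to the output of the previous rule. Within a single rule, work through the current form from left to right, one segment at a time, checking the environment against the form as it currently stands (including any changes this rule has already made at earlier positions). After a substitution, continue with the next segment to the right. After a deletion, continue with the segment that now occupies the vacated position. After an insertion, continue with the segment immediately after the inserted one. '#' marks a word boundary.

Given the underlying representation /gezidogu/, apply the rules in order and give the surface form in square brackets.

(1) Intervocalic Lenition: [gezidogu] → [gezizohu]
(2) Degemination: no change — [gezizohu]
(3) Velar Fronting: [gezizohu] → [dezizohu]
(4) Apocope: [dezizohu] → [dezizoh]

[dezizoh]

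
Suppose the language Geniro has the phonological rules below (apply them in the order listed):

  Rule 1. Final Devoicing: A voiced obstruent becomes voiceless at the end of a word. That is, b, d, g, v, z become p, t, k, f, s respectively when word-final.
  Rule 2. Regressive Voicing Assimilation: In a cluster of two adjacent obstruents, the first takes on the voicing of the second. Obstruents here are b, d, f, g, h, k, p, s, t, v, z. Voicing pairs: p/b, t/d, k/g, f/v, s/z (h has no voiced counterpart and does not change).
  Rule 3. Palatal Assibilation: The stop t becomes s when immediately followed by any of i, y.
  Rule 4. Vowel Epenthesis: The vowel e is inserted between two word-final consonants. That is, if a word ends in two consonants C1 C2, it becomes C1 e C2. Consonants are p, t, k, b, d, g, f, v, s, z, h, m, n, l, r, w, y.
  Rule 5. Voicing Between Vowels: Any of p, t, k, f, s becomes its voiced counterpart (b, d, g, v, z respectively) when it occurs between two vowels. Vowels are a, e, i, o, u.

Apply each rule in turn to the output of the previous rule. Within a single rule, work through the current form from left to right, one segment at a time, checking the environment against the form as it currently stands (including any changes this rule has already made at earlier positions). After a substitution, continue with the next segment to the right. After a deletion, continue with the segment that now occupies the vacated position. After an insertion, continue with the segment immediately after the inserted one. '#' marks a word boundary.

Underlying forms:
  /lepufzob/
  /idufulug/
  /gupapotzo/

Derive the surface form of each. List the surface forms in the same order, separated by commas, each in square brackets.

/lepufzob/:
  Rule 1 Final Devoicing: [lepufzob] → [lepufzop]
  Rule 2 Regressive Voicing Assimilation: [lepufzop] → [lepuvzop]
  Rule 3 Palatal Assibilation: no change — [lepuvzop]
  Rule 4 Vowel Epenthesis: no change — [lepuvzop]
  Rule 5 Voicing Between Vowels: [lepuvzop] → [lebuvzop]
/idufulug/:
  Rule 1 Final Devoicing: [idufulug] → [idufuluk]
  Rule 2 Regressive Voicing Assimilation: no change — [idufuluk]
  Rule 3 Palatal Assibilation: no change — [idufuluk]
  Rule 4 Vowel Epenthesis: no change — [idufuluk]
  Rule 5 Voicing Between Vowels: [idufuluk] → [iduvuluk]
/gupapotzo/:
  Rule 1 Final Devoicing: no change — [gupapotzo]
  Rule 2 Regressive Voicing Assimilation: [gupapotzo] → [gupapodzo]
  Rule 3 Palatal Assibilation: no change — [gupapodzo]
  Rule 4 Vowel Epenthesis: no change — [gupapodzo]
  Rule 5 Voicing Between Vowels: [gupapodzo] → [gubabodzo]

[lebuvzop], [iduvuluk], [gubabodzo]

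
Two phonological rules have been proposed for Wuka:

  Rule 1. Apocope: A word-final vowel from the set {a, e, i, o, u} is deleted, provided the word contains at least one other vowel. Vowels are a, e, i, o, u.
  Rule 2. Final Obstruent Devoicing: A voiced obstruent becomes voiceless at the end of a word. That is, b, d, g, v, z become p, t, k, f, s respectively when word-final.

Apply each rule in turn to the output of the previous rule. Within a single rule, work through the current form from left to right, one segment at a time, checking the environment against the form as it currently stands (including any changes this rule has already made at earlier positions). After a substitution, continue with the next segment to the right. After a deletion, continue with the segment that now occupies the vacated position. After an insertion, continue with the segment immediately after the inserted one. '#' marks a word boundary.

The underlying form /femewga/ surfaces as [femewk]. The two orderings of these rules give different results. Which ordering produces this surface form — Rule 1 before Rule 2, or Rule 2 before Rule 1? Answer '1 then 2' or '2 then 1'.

1 then 2

Order 1 then 2:
  1 Apocope: [femewga] → [femewg]
  2 Final Obstruent Devoicing: [femewg] → [femewk]
  result: [femewk]
Order 2 then 1:
  2 Final Obstruent Devoicing: no change — [femewga]
  1 Apocope: [femewga] → [femewg]
  result: [femewg]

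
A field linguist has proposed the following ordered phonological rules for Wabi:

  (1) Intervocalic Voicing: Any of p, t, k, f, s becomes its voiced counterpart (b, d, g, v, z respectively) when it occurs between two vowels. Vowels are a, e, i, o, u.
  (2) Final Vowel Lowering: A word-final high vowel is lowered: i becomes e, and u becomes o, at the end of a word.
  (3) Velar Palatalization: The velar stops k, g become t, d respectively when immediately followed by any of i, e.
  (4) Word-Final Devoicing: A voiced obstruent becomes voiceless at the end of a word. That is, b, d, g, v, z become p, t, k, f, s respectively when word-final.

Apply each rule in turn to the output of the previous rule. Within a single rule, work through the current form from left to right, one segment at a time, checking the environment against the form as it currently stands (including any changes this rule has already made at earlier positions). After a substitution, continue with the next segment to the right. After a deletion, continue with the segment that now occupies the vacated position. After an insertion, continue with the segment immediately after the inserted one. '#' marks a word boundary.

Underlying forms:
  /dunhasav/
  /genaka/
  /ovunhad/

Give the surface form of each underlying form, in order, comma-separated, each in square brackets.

/dunhasav/:
  (1) Intervocalic Voicing: [dunhasav] → [dunhazav]
  (2) Final Vowel Lowering: no change — [dunhazav]
  (3) Velar Palatalization: no change — [dunhazav]
  (4) Word-Final Devoicing: [dunhazav] → [dunhazaf]
/genaka/:
  (1) Intervocalic Voicing: [genaka] → [genaga]
  (2) Final Vowel Lowering: no change — [genaga]
  (3) Velar Palatalization: [genaga] → [denaga]
  (4) Word-Final Devoicing: no change — [denaga]
/ovunhad/:
  (1) Intervocalic Voicing: no change — [ovunhad]
  (2) Final Vowel Lowering: no change — [ovunhad]
  (3) Velar Palatalization: no change — [ovunhad]
  (4) Word-Final Devoicing: [ovunhad] → [ovunhat]

[dunhazaf], [denaga], [ovunhat]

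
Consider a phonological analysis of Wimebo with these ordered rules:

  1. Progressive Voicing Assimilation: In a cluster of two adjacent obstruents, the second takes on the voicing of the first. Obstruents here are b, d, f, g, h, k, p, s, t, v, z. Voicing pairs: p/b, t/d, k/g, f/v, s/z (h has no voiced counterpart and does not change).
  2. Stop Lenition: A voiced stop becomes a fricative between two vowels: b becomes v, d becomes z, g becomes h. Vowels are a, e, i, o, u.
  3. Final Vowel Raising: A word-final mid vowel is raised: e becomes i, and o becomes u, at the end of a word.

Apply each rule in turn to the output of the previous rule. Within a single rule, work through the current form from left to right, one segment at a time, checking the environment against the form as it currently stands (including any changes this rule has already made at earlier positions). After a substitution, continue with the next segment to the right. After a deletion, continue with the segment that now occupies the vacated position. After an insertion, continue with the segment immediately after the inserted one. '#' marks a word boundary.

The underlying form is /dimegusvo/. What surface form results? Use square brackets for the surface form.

1 Progressive Voicing Assimilation: [dimegusvo] → [dimegusfo]
2 Stop Lenition: [dimegusfo] → [dimehusfo]
3 Final Vowel Raising: [dimehusfo] → [dimehusfu]

[dimehusfu]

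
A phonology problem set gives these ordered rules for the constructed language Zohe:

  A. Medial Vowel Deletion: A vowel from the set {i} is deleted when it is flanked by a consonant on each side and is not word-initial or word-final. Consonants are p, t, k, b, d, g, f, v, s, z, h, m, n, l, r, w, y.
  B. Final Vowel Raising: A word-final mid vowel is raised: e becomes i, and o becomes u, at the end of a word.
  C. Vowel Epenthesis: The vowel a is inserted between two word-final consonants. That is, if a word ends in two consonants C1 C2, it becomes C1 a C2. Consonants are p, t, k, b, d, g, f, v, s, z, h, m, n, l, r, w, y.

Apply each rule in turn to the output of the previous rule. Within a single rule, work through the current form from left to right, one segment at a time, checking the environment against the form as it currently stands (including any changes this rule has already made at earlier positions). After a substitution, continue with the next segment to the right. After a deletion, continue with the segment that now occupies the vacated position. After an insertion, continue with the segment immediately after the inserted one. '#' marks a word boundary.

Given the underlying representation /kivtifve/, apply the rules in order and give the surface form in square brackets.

[kvtfvi]

A Medial Vowel Deletion: [kivtifve] → [kvtfve]
B Final Vowel Raising: [kvtfve] → [kvtfvi]
C Vowel Epenthesis: no change — [kvtfvi]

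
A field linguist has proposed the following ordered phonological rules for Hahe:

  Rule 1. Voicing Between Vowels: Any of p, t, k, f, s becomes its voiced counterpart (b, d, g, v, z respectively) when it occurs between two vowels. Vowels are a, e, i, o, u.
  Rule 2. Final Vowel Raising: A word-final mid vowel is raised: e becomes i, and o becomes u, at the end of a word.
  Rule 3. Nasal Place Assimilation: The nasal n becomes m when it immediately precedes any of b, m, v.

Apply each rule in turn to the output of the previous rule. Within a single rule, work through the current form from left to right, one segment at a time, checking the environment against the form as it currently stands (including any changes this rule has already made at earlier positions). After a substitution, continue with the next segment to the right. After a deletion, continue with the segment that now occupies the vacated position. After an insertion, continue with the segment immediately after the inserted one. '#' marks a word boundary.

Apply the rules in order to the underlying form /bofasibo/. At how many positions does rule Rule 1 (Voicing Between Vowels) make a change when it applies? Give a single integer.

2

Rule 1 Voicing Between Vowels: [bofasibo] → [bovazibo]
Rule 2 Final Vowel Raising: [bovazibo] → [bovazibu]
Rule 3 Nasal Place Assimilation: no change — [bovazibu]
Rule Rule 1 changed 2 position(s).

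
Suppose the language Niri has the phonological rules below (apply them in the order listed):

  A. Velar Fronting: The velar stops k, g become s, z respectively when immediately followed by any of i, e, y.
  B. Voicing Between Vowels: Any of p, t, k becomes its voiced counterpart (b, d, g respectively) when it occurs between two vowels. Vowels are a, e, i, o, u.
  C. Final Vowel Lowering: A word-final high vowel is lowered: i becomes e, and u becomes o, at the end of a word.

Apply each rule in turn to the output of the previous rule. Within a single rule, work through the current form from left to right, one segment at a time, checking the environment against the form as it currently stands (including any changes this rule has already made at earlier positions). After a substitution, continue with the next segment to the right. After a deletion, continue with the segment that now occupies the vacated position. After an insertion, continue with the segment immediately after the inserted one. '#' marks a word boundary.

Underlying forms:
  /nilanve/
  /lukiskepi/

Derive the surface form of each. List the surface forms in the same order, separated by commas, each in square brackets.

/nilanve/:
  A Velar Fronting: no change — [nilanve]
  B Voicing Between Vowels: no change — [nilanve]
  C Final Vowel Lowering: no change — [nilanve]
/lukiskepi/:
  A Velar Fronting: [lukiskepi] → [lusissepi]
  B Voicing Between Vowels: [lusissepi] → [lusissebi]
  C Final Vowel Lowering: [lusissebi] → [lusissebe]

[nilanve], [lusissebe]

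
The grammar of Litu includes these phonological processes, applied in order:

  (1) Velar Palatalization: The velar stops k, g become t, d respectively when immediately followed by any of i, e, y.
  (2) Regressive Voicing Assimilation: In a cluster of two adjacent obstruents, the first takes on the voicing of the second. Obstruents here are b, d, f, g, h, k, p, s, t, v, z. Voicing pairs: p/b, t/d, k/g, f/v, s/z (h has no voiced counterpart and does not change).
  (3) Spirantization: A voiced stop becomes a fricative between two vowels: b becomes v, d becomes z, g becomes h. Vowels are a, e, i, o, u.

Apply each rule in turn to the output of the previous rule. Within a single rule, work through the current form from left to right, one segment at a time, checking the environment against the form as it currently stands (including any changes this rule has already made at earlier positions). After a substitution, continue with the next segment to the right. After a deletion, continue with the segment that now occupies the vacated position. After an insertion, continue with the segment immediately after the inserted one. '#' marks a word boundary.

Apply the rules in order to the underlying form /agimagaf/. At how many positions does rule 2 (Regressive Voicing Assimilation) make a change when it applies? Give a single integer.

(1) Velar Palatalization: [agimagaf] → [adimagaf]
(2) Regressive Voicing Assimilation: no change — [adimagaf]
(3) Spirantization: [adimagaf] → [azimahaf]
Rule 2 changed 0 position(s).

0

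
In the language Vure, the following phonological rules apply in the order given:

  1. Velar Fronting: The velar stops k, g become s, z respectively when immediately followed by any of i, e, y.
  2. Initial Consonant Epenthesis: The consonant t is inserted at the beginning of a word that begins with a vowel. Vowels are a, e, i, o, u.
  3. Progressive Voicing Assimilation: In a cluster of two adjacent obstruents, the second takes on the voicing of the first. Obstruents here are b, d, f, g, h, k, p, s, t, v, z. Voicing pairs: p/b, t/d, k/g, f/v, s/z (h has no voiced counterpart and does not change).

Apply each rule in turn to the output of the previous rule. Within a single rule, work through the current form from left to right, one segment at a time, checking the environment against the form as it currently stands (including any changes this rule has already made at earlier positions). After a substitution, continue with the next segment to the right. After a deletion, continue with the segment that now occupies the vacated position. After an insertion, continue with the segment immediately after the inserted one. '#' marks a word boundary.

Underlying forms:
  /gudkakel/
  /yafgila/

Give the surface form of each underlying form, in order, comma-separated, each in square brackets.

/gudkakel/:
  1 Velar Fronting: [gudkakel] → [gudkasel]
  2 Initial Consonant Epenthesis: no change — [gudkasel]
  3 Progressive Voicing Assimilation: [gudkasel] → [gudgasel]
/yafgila/:
  1 Velar Fronting: [yafgila] → [yafzila]
  2 Initial Consonant Epenthesis: no change — [yafzila]
  3 Progressive Voicing Assimilation: [yafzila] → [yafsila]

[gudgasel], [yafsila]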